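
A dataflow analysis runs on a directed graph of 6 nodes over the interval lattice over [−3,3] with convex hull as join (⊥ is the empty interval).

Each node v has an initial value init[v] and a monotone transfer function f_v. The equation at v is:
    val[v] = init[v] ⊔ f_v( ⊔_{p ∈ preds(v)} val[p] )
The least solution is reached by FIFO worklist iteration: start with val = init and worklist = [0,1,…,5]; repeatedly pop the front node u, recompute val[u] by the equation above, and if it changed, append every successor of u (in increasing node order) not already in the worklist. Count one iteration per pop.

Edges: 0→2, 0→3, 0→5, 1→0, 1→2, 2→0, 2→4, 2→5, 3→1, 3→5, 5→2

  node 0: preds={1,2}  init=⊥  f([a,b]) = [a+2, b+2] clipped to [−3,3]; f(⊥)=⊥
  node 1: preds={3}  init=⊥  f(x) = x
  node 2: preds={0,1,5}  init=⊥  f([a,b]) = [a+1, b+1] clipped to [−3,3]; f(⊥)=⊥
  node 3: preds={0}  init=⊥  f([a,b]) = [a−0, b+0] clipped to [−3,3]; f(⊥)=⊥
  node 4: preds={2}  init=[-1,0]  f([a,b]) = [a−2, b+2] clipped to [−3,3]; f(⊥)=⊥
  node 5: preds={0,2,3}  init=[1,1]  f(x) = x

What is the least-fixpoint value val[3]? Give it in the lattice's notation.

[3,3]

Trace (15 dequeues):
  [1] u=0 | in ⊥ | out ⊥ | ==
  [2] u=1 | in ⊥ | out ⊥ | ==
  [3] u=2 | in [1,1] | out [2,2] | prev ⊥ | push {0}
  [4] u=3 | in ⊥ | out ⊥ | ==
  [5] u=4 | in [2,2] | out [-1,3] | prev [-1,0] | push {}
  [6] u=5 | in [2,2] | out [1,2] | prev [1,1] | push {2}
  [7] u=0 | in [2,2] | out [3,3] | prev ⊥ | push {3,5}
  [8] u=2 | in [1,3] | out [2,3] | prev [2,2] | push {0,4}
  [9] u=3 | in [3,3] | out [3,3] | prev ⊥ | push {1}
  [10] u=5 | in [2,3] | out [1,3] | prev [1,2] | push {2}
  [11] u=0 | in [2,3] | out [3,3] | ==
  [12] u=4 | in [2,3] | out [-1,3] | ==
  [13] u=1 | in [3,3] | out [3,3] | prev ⊥ | push {0}
  [14] u=2 | in [1,3] | out [2,3] | ==
  [15] u=0 | in [2,3] | out [3,3] | ==

Converged values:
  [0] [3,3]
  [1] [3,3]
  [2] [2,3]
  [3] [3,3]
  [4] [-1,3]
  [5] [1,3]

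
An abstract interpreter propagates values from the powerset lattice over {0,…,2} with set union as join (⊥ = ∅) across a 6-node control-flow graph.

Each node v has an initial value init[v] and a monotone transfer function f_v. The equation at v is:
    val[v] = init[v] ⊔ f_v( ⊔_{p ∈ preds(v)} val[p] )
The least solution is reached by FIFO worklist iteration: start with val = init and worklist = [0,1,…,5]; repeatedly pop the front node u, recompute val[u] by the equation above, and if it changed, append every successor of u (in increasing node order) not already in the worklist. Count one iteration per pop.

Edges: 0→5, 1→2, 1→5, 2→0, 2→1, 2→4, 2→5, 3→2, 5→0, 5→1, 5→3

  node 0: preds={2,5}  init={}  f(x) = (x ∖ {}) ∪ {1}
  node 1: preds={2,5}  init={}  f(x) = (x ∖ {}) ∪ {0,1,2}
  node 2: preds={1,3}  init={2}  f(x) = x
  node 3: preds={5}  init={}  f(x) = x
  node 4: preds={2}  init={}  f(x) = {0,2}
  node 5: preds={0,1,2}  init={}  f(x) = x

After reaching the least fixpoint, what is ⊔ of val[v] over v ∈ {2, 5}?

{0,1,2}

Worklist (11 pops):
  #1 pop 0: in={2} → {1,2} (was {}); enqueue []
  #2 pop 1: in={2} → {0,1,2} (was {}); enqueue []
  #3 pop 2: in={0,1,2} → {0,1,2} (was {2}); enqueue [0,1]
  #4 pop 3: in={} → {} (no change)
  #5 pop 4: in={0,1,2} → {0,2} (was {}); enqueue []
  #6 pop 5: in={0,1,2} → {0,1,2} (was {}); enqueue [3]
  #7 pop 0: in={0,1,2} → {0,1,2} (was {1,2}); enqueue [5]
  #8 pop 1: in={0,1,2} → {0,1,2} (no change)
  #9 pop 3: in={0,1,2} → {0,1,2} (was {}); enqueue [2]
  #10 pop 5: in={0,1,2} → {0,1,2} (no change)
  #11 pop 2: in={0,1,2} → {0,1,2} (no change)

Fixpoint:
  val[0] = {0,1,2}
  val[1] = {0,1,2}
  val[2] = {0,1,2}
  val[3] = {0,1,2}
  val[4] = {0,2}
  val[5] = {0,1,2}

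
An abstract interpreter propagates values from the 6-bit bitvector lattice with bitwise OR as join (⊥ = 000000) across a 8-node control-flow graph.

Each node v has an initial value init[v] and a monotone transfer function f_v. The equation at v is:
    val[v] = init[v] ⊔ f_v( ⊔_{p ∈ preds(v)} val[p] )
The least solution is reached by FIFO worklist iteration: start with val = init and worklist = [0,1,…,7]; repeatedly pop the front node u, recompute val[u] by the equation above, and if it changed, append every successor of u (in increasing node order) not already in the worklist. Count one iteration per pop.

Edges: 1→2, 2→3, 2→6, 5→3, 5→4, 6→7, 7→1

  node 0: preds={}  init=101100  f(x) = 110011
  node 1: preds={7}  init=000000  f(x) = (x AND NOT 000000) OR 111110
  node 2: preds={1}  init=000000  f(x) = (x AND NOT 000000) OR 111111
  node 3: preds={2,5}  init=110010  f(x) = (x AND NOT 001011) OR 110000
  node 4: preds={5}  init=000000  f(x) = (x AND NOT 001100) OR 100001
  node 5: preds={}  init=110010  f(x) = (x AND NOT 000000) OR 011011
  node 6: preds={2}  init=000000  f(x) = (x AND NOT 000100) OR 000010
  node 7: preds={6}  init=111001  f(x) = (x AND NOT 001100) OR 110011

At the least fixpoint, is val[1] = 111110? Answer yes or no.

Iteration log — 11 steps:
  step 1. node 0  ⊔preds=000000  new=111111  old=101100  +wl: 
  step 2. node 1  ⊔preds=111001  new=111111  old=000000  +wl: 
  step 3. node 2  ⊔preds=111111  new=111111  old=000000  +wl: 
  step 4. node 3  ⊔preds=111111  new=110110  old=110010  +wl: 
  step 5. node 4  ⊔preds=110010  new=110011  old=000000  +wl: 
  step 6. node 5  ⊔preds=000000  new=111011  old=110010  +wl: 3,4
  step 7. node 6  ⊔preds=111111  new=111011  old=000000  +wl: 
  step 8. node 7  ⊔preds=111011  new=111011  old=111001  +wl: 1
  step 9. node 3  ⊔preds=111111  new=110110  stable
  step 10. node 4  ⊔preds=111011  new=110011  stable
  step 11. node 1  ⊔preds=111011  new=111111  stable

Least fixpoint reached:
  node 0: 111111
  node 1: 111111
  node 2: 111111
  node 3: 110110
  node 4: 110011
  node 5: 111011
  node 6: 111011
  node 7: 111011

no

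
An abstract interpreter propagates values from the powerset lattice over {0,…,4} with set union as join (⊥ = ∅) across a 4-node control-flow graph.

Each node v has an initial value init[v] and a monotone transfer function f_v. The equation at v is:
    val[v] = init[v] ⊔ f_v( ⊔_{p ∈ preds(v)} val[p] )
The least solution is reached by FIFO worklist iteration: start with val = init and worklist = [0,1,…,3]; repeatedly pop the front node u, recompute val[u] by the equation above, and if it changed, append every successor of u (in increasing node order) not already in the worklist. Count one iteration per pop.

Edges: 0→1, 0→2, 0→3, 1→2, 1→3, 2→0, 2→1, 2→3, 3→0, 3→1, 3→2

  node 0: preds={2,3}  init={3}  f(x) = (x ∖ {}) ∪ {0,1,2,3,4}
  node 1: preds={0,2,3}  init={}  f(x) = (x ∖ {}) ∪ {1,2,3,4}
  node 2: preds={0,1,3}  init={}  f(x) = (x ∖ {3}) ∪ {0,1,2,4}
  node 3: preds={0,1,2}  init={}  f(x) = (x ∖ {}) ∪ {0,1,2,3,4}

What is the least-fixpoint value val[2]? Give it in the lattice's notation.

Trace (7 dequeues):
  [1] u=0 | in {} | out {0,1,2,3,4} | prev {3} | push {}
  [2] u=1 | in {0,1,2,3,4} | out {0,1,2,3,4} | prev {} | push {}
  [3] u=2 | in {0,1,2,3,4} | out {0,1,2,4} | prev {} | push {0,1}
  [4] u=3 | in {0,1,2,3,4} | out {0,1,2,3,4} | prev {} | push {2}
  [5] u=0 | in {0,1,2,3,4} | out {0,1,2,3,4} | ==
  [6] u=1 | in {0,1,2,3,4} | out {0,1,2,3,4} | ==
  [7] u=2 | in {0,1,2,3,4} | out {0,1,2,4} | ==

Converged values:
  [0] {0,1,2,3,4}
  [1] {0,1,2,3,4}
  [2] {0,1,2,4}
  [3] {0,1,2,3,4}

{0,1,2,4}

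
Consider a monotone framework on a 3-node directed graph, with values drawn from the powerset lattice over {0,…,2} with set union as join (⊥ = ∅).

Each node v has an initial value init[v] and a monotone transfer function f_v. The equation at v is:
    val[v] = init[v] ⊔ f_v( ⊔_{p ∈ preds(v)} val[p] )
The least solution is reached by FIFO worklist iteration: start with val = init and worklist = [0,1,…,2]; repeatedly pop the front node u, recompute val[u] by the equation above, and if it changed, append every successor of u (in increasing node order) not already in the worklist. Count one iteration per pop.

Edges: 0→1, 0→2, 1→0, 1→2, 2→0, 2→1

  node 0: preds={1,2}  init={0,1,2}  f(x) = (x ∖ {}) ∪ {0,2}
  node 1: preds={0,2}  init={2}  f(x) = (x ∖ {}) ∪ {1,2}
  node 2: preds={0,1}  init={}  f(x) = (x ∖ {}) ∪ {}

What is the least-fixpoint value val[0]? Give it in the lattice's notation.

Trace (5 dequeues):
  [1] u=0 | in {2} | out {0,1,2} | ==
  [2] u=1 | in {0,1,2} | out {0,1,2} | prev {2} | push {0}
  [3] u=2 | in {0,1,2} | out {0,1,2} | prev {} | push {1}
  [4] u=0 | in {0,1,2} | out {0,1,2} | ==
  [5] u=1 | in {0,1,2} | out {0,1,2} | ==

Converged values:
  [0] {0,1,2}
  [1] {0,1,2}
  [2] {0,1,2}

{0,1,2}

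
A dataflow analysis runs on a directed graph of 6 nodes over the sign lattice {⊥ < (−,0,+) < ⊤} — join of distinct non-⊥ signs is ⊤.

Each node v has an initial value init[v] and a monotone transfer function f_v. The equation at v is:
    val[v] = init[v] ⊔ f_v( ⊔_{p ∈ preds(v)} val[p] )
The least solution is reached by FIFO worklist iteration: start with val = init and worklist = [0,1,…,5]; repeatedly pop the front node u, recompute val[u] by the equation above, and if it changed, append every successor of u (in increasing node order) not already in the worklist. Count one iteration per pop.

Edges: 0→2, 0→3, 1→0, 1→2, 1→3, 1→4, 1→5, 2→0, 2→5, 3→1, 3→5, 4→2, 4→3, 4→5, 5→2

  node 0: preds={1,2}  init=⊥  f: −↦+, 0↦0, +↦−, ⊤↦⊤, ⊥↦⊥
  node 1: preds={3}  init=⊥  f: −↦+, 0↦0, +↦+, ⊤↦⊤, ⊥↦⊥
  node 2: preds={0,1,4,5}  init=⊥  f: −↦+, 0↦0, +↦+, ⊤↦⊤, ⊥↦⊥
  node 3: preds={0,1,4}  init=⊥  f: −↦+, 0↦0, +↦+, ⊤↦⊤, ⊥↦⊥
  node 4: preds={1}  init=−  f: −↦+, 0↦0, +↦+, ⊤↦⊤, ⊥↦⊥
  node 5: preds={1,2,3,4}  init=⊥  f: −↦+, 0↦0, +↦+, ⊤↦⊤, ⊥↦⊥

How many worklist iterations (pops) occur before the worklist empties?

19

Worklist (19 pops):
  #1 pop 0: in=⊥ → ⊥ (no change)
  #2 pop 1: in=⊥ → ⊥ (no change)
  #3 pop 2: in=− → + (was ⊥); enqueue [0]
  #4 pop 3: in=− → + (was ⊥); enqueue [1]
  #5 pop 4: in=⊥ → − (no change)
  #6 pop 5: in=⊤ → ⊤ (was ⊥); enqueue [2]
  #7 pop 0: in=+ → − (was ⊥); enqueue [3]
  #8 pop 1: in=+ → + (was ⊥); enqueue [0,4,5]
  #9 pop 2: in=⊤ → ⊤ (was +); enqueue []
  #10 pop 3: in=⊤ → ⊤ (was +); enqueue [1]
  #11 pop 0: in=⊤ → ⊤ (was −); enqueue [2,3]
  #12 pop 4: in=+ → ⊤ (was −); enqueue []
  #13 pop 5: in=⊤ → ⊤ (no change)
  #14 pop 1: in=⊤ → ⊤ (was +); enqueue [0,4,5]
  #15 pop 2: in=⊤ → ⊤ (no change)
  #16 pop 3: in=⊤ → ⊤ (no change)
  #17 pop 0: in=⊤ → ⊤ (no change)
  #18 pop 4: in=⊤ → ⊤ (no change)
  #19 pop 5: in=⊤ → ⊤ (no change)

Fixpoint:
  val[0] = ⊤
  val[1] = ⊤
  val[2] = ⊤
  val[3] = ⊤
  val[4] = ⊤
  val[5] = ⊤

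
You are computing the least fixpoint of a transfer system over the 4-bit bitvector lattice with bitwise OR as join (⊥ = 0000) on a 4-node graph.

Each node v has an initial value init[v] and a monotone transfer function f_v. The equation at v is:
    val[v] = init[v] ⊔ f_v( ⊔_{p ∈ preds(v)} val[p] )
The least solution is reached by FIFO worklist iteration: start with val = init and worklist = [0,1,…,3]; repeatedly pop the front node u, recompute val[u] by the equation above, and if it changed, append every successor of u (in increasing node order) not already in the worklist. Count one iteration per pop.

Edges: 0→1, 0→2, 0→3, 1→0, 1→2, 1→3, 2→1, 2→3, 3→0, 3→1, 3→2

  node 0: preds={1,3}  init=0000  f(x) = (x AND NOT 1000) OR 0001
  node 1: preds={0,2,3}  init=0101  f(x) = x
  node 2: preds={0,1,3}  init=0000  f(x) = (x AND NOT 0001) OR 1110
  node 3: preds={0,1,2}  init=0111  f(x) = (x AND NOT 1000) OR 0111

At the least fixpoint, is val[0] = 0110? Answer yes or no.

no

Iteration log — 9 steps:
  step 1. node 0  ⊔preds=0111  new=0111  old=0000  +wl: 
  step 2. node 1  ⊔preds=0111  new=0111  old=0101  +wl: 0
  step 3. node 2  ⊔preds=0111  new=1110  old=0000  +wl: 1
  step 4. node 3  ⊔preds=1111  new=0111  stable
  step 5. node 0  ⊔preds=0111  new=0111  stable
  step 6. node 1  ⊔preds=1111  new=1111  old=0111  +wl: 0,2,3
  step 7. node 0  ⊔preds=1111  new=0111  stable
  step 8. node 2  ⊔preds=1111  new=1110  stable
  step 9. node 3  ⊔preds=1111  new=0111  stable

Least fixpoint reached:
  node 0: 0111
  node 1: 1111
  node 2: 1110
  node 3: 0111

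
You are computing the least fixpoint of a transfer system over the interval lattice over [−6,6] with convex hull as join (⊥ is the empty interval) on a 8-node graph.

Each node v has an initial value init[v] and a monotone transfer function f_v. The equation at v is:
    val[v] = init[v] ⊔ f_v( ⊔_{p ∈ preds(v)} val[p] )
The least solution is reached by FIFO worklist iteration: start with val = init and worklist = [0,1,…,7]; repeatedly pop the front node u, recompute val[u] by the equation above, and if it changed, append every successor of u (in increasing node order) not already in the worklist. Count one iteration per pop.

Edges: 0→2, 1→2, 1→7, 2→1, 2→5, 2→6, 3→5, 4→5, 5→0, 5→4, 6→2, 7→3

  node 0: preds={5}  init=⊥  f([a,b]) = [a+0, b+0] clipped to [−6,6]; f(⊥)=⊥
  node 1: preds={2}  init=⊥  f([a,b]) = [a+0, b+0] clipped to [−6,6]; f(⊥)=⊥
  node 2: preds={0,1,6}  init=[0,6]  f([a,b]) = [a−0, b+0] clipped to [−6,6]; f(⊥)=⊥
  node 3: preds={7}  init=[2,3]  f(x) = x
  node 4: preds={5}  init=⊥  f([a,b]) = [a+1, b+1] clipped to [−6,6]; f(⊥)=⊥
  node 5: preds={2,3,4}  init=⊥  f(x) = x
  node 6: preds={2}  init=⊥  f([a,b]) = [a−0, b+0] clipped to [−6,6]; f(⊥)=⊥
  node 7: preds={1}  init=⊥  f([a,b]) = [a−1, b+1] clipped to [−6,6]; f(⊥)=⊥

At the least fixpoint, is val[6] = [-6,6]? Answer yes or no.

yes

Iteration log — 71 steps:
  step 1. node 0  ⊔preds=⊥  new=⊥  stable
  step 2. node 1  ⊔preds=[0,6]  new=[0,6]  old=⊥  +wl: 
  step 3. node 2  ⊔preds=[0,6]  new=[0,6]  stable
  step 4. node 3  ⊔preds=⊥  new=[2,3]  stable
  step 5. node 4  ⊔preds=⊥  new=⊥  stable
  step 6. node 5  ⊔preds=[0,6]  new=[0,6]  old=⊥  +wl: 0,4
  step 7. node 6  ⊔preds=[0,6]  new=[0,6]  old=⊥  +wl: 2
  step 8. node 7  ⊔preds=[0,6]  new=[-1,6]  old=⊥  +wl: 3
  step 9. node 0  ⊔preds=[0,6]  new=[0,6]  old=⊥  +wl: 
  step 10. node 4  ⊔preds=[0,6]  new=[1,6]  old=⊥  +wl: 5
  step 11. node 2  ⊔preds=[0,6]  new=[0,6]  stable
  step 12. node 3  ⊔preds=[-1,6]  new=[-1,6]  old=[2,3]  +wl: 
  step 13. node 5  ⊔preds=[-1,6]  new=[-1,6]  old=[0,6]  +wl: 0,4
  step 14. node 0  ⊔preds=[-1,6]  new=[-1,6]  old=[0,6]  +wl: 2
  step 15. node 4  ⊔preds=[-1,6]  new=[0,6]  old=[1,6]  +wl: 5
  step 16. node 2  ⊔preds=[-1,6]  new=[-1,6]  old=[0,6]  +wl: 1,6
  step 17. node 5  ⊔preds=[-1,6]  new=[-1,6]  stable
  step 18. node 1  ⊔preds=[-1,6]  new=[-1,6]  old=[0,6]  +wl: 2,7
  step 19. node 6  ⊔preds=[-1,6]  new=[-1,6]  old=[0,6]  +wl: 
  step 20. node 2  ⊔preds=[-1,6]  new=[-1,6]  stable
  step 21. node 7  ⊔preds=[-1,6]  new=[-2,6]  old=[-1,6]  +wl: 3
  step 22. node 3  ⊔preds=[-2,6]  new=[-2,6]  old=[-1,6]  +wl: 5
  step 23. node 5  ⊔preds=[-2,6]  new=[-2,6]  old=[-1,6]  +wl: 0,4
  step 24. node 0  ⊔preds=[-2,6]  new=[-2,6]  old=[-1,6]  +wl: 2
  step 25. node 4  ⊔preds=[-2,6]  new=[-1,6]  old=[0,6]  +wl: 5
  step 26. node 2  ⊔preds=[-2,6]  new=[-2,6]  old=[-1,6]  +wl: 1,6
  step 27. node 5  ⊔preds=[-2,6]  new=[-2,6]  stable
  step 28. node 1  ⊔preds=[-2,6]  new=[-2,6]  old=[-1,6]  +wl: 2,7
  step 29. node 6  ⊔preds=[-2,6]  new=[-2,6]  old=[-1,6]  +wl: 
  step 30. node 2  ⊔preds=[-2,6]  new=[-2,6]  stable
  step 31. node 7  ⊔preds=[-2,6]  new=[-3,6]  old=[-2,6]  +wl: 3
  step 32. node 3  ⊔preds=[-3,6]  new=[-3,6]  old=[-2,6]  +wl: 5
  step 33. node 5  ⊔preds=[-3,6]  new=[-3,6]  old=[-2,6]  +wl: 0,4
  step 34. node 0  ⊔preds=[-3,6]  new=[-3,6]  old=[-2,6]  +wl: 2
  step 35. node 4  ⊔preds=[-3,6]  new=[-2,6]  old=[-1,6]  +wl: 5
  step 36. node 2  ⊔preds=[-3,6]  new=[-3,6]  old=[-2,6]  +wl: 1,6
  step 37. node 5  ⊔preds=[-3,6]  new=[-3,6]  stable
  step 38. node 1  ⊔preds=[-3,6]  new=[-3,6]  old=[-2,6]  +wl: 2,7
  step 39. node 6  ⊔preds=[-3,6]  new=[-3,6]  old=[-2,6]  +wl: 
  step 40. node 2  ⊔preds=[-3,6]  new=[-3,6]  stable
  step 41. node 7  ⊔preds=[-3,6]  new=[-4,6]  old=[-3,6]  +wl: 3
  step 42. node 3  ⊔preds=[-4,6]  new=[-4,6]  old=[-3,6]  +wl: 5
  step 43. node 5  ⊔preds=[-4,6]  new=[-4,6]  old=[-3,6]  +wl: 0,4
  step 44. node 0  ⊔preds=[-4,6]  new=[-4,6]  old=[-3,6]  +wl: 2
  step 45. node 4  ⊔preds=[-4,6]  new=[-3,6]  old=[-2,6]  +wl: 5
  step 46. node 2  ⊔preds=[-4,6]  new=[-4,6]  old=[-3,6]  +wl: 1,6
  step 47. node 5  ⊔preds=[-4,6]  new=[-4,6]  stable
  step 48. node 1  ⊔preds=[-4,6]  new=[-4,6]  old=[-3,6]  +wl: 2,7
  step 49. node 6  ⊔preds=[-4,6]  new=[-4,6]  old=[-3,6]  +wl: 
  step 50. node 2  ⊔preds=[-4,6]  new=[-4,6]  stable
  step 51. node 7  ⊔preds=[-4,6]  new=[-5,6]  old=[-4,6]  +wl: 3
  step 52. node 3  ⊔preds=[-5,6]  new=[-5,6]  old=[-4,6]  +wl: 5
  step 53. node 5  ⊔preds=[-5,6]  new=[-5,6]  old=[-4,6]  +wl: 0,4
  step 54. node 0  ⊔preds=[-5,6]  new=[-5,6]  old=[-4,6]  +wl: 2
  step 55. node 4  ⊔preds=[-5,6]  new=[-4,6]  old=[-3,6]  +wl: 5
  step 56. node 2  ⊔preds=[-5,6]  new=[-5,6]  old=[-4,6]  +wl: 1,6
  step 57. node 5  ⊔preds=[-5,6]  new=[-5,6]  stable
  step 58. node 1  ⊔preds=[-5,6]  new=[-5,6]  old=[-4,6]  +wl: 2,7
  step 59. node 6  ⊔preds=[-5,6]  new=[-5,6]  old=[-4,6]  +wl: 
  step 60. node 2  ⊔preds=[-5,6]  new=[-5,6]  stable
  step 61. node 7  ⊔preds=[-5,6]  new=[-6,6]  old=[-5,6]  +wl: 3
  step 62. node 3  ⊔preds=[-6,6]  new=[-6,6]  old=[-5,6]  +wl: 5
  step 63. node 5  ⊔preds=[-6,6]  new=[-6,6]  old=[-5,6]  +wl: 0,4
  step 64. node 0  ⊔preds=[-6,6]  new=[-6,6]  old=[-5,6]  +wl: 2
  step 65. node 4  ⊔preds=[-6,6]  new=[-5,6]  old=[-4,6]  +wl: 5
  step 66. node 2  ⊔preds=[-6,6]  new=[-6,6]  old=[-5,6]  +wl: 1,6
  step 67. node 5  ⊔preds=[-6,6]  new=[-6,6]  stable
  step 68. node 1  ⊔preds=[-6,6]  new=[-6,6]  old=[-5,6]  +wl: 2,7
  step 69. node 6  ⊔preds=[-6,6]  new=[-6,6]  old=[-5,6]  +wl: 
  step 70. node 2  ⊔preds=[-6,6]  new=[-6,6]  stable
  step 71. node 7  ⊔preds=[-6,6]  new=[-6,6]  stable

Least fixpoint reached:
  node 0: [-6,6]
  node 1: [-6,6]
  node 2: [-6,6]
  node 3: [-6,6]
  node 4: [-5,6]
  node 5: [-6,6]
  node 6: [-6,6]
  node 7: [-6,6]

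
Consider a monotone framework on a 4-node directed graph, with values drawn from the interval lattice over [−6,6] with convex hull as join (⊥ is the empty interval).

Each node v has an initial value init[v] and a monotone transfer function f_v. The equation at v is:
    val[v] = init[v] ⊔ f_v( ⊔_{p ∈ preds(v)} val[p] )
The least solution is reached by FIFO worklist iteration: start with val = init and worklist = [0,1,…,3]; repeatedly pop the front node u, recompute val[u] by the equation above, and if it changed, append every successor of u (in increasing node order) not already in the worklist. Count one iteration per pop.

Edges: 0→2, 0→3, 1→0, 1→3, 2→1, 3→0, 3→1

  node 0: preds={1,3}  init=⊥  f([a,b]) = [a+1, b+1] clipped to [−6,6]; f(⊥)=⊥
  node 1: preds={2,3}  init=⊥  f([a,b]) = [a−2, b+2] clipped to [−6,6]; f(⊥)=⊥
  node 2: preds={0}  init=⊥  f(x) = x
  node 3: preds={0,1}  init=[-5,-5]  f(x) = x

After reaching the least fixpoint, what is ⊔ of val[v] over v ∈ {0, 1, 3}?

Trace (26 dequeues):
  [1] u=0 | in [-5,-5] | out [-4,-4] | prev ⊥ | push {}
  [2] u=1 | in [-5,-5] | out [-6,-3] | prev ⊥ | push {0}
  [3] u=2 | in [-4,-4] | out [-4,-4] | prev ⊥ | push {1}
  [4] u=3 | in [-6,-3] | out [-6,-3] | prev [-5,-5] | push {}
  [5] u=0 | in [-6,-3] | out [-5,-2] | prev [-4,-4] | push {2,3}
  [6] u=1 | in [-6,-3] | out [-6,-1] | prev [-6,-3] | push {0}
  [7] u=2 | in [-5,-2] | out [-5,-2] | prev [-4,-4] | push {1}
  [8] u=3 | in [-6,-1] | out [-6,-1] | prev [-6,-3] | push {}
  [9] u=0 | in [-6,-1] | out [-5,0] | prev [-5,-2] | push {2,3}
  [10] u=1 | in [-6,-1] | out [-6,1] | prev [-6,-1] | push {0}
  [11] u=2 | in [-5,0] | out [-5,0] | prev [-5,-2] | push {1}
  [12] u=3 | in [-6,1] | out [-6,1] | prev [-6,-1] | push {}
  [13] u=0 | in [-6,1] | out [-5,2] | prev [-5,0] | push {2,3}
  [14] u=1 | in [-6,1] | out [-6,3] | prev [-6,1] | push {0}
  [15] u=2 | in [-5,2] | out [-5,2] | prev [-5,0] | push {1}
  [16] u=3 | in [-6,3] | out [-6,3] | prev [-6,1] | push {}
  [17] u=0 | in [-6,3] | out [-5,4] | prev [-5,2] | push {2,3}
  [18] u=1 | in [-6,3] | out [-6,5] | prev [-6,3] | push {0}
  [19] u=2 | in [-5,4] | out [-5,4] | prev [-5,2] | push {1}
  [20] u=3 | in [-6,5] | out [-6,5] | prev [-6,3] | push {}
  [21] u=0 | in [-6,5] | out [-5,6] | prev [-5,4] | push {2,3}
  [22] u=1 | in [-6,5] | out [-6,6] | prev [-6,5] | push {0}
  [23] u=2 | in [-5,6] | out [-5,6] | prev [-5,4] | push {1}
  [24] u=3 | in [-6,6] | out [-6,6] | prev [-6,5] | push {}
  [25] u=0 | in [-6,6] | out [-5,6] | ==
  [26] u=1 | in [-6,6] | out [-6,6] | ==

Converged values:
  [0] [-5,6]
  [1] [-6,6]
  [2] [-5,6]
  [3] [-6,6]

[-6,6]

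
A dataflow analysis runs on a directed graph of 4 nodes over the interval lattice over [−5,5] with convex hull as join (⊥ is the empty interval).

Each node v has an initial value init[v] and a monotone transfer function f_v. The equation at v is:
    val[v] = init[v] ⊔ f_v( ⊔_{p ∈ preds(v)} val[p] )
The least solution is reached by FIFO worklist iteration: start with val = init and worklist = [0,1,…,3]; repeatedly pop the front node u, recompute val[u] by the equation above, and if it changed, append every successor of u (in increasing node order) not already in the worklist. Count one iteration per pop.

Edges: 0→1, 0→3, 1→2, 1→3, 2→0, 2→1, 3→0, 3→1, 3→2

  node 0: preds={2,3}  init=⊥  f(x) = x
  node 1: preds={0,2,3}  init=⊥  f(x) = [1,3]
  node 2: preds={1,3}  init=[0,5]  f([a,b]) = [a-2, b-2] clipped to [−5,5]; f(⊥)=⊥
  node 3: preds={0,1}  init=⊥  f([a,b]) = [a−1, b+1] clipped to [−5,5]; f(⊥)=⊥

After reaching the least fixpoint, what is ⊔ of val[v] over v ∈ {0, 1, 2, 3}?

Iteration log — 20 steps:
  step 1. node 0  ⊔preds=[0,5]  new=[0,5]  old=⊥  +wl: 
  step 2. node 1  ⊔preds=[0,5]  new=[1,3]  old=⊥  +wl: 
  step 3. node 2  ⊔preds=[1,3]  new=[-1,5]  old=[0,5]  +wl: 0,1
  step 4. node 3  ⊔preds=[0,5]  new=[-1,5]  old=⊥  +wl: 2
  step 5. node 0  ⊔preds=[-1,5]  new=[-1,5]  old=[0,5]  +wl: 3
  step 6. node 1  ⊔preds=[-1,5]  new=[1,3]  stable
  step 7. node 2  ⊔preds=[-1,5]  new=[-3,5]  old=[-1,5]  +wl: 0,1
  step 8. node 3  ⊔preds=[-1,5]  new=[-2,5]  old=[-1,5]  +wl: 2
  step 9. node 0  ⊔preds=[-3,5]  new=[-3,5]  old=[-1,5]  +wl: 3
  step 10. node 1  ⊔preds=[-3,5]  new=[1,3]  stable
  step 11. node 2  ⊔preds=[-2,5]  new=[-4,5]  old=[-3,5]  +wl: 0,1
  step 12. node 3  ⊔preds=[-3,5]  new=[-4,5]  old=[-2,5]  +wl: 2
  step 13. node 0  ⊔preds=[-4,5]  new=[-4,5]  old=[-3,5]  +wl: 3
  step 14. node 1  ⊔preds=[-4,5]  new=[1,3]  stable
  step 15. node 2  ⊔preds=[-4,5]  new=[-5,5]  old=[-4,5]  +wl: 0,1
  step 16. node 3  ⊔preds=[-4,5]  new=[-5,5]  old=[-4,5]  +wl: 2
  step 17. node 0  ⊔preds=[-5,5]  new=[-5,5]  old=[-4,5]  +wl: 3
  step 18. node 1  ⊔preds=[-5,5]  new=[1,3]  stable
  step 19. node 2  ⊔preds=[-5,5]  new=[-5,5]  stable
  step 20. node 3  ⊔preds=[-5,5]  new=[-5,5]  stable

Least fixpoint reached:
  node 0: [-5,5]
  node 1: [1,3]
  node 2: [-5,5]
  node 3: [-5,5]

[-5,5]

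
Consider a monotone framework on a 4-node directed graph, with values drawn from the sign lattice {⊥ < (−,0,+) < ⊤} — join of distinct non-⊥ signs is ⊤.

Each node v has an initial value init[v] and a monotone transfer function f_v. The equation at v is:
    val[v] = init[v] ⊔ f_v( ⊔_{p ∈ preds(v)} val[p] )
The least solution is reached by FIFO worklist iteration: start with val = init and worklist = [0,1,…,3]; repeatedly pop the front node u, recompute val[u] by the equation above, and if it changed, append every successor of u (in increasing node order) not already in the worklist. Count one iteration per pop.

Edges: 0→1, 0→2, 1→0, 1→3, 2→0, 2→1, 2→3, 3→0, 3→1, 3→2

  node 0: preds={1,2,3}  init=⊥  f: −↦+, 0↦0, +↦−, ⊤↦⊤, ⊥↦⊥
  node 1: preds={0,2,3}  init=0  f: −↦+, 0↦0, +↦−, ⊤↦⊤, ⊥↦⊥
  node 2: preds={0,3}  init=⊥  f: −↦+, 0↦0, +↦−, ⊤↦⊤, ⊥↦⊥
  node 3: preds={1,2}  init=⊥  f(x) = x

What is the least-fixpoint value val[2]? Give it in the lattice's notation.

Worklist (7 pops):
  #1 pop 0: in=0 → 0 (was ⊥); enqueue []
  #2 pop 1: in=0 → 0 (no change)
  #3 pop 2: in=0 → 0 (was ⊥); enqueue [0,1]
  #4 pop 3: in=0 → 0 (was ⊥); enqueue [2]
  #5 pop 0: in=0 → 0 (no change)
  #6 pop 1: in=0 → 0 (no change)
  #7 pop 2: in=0 → 0 (no change)

Fixpoint:
  val[0] = 0
  val[1] = 0
  val[2] = 0
  val[3] = 0

0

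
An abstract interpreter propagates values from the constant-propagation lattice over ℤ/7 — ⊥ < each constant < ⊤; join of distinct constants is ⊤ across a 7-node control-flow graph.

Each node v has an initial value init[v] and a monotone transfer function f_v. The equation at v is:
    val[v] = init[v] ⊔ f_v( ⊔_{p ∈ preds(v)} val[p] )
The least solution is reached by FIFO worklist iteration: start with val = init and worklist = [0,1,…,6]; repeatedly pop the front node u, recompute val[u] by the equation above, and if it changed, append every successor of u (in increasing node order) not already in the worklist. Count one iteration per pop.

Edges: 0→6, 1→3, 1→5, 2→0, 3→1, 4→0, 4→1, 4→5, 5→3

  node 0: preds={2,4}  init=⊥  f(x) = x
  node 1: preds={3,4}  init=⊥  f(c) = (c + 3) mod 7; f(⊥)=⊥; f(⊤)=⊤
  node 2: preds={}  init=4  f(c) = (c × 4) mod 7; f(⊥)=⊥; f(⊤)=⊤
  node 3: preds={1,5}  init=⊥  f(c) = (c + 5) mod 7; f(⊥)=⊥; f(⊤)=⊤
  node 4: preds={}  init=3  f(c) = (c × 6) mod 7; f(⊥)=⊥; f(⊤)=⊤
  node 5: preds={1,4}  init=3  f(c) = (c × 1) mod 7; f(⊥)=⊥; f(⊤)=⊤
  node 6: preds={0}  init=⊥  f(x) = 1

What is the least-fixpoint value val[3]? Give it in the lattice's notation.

Trace (10 dequeues):
  [1] u=0 | in ⊤ | out ⊤ | prev ⊥ | push {}
  [2] u=1 | in 3 | out 6 | prev ⊥ | push {}
  [3] u=2 | in ⊥ | out 4 | ==
  [4] u=3 | in ⊤ | out ⊤ | prev ⊥ | push {1}
  [5] u=4 | in ⊥ | out 3 | ==
  [6] u=5 | in ⊤ | out ⊤ | prev 3 | push {3}
  [7] u=6 | in ⊤ | out 1 | prev ⊥ | push {}
  [8] u=1 | in ⊤ | out ⊤ | prev 6 | push {5}
  [9] u=3 | in ⊤ | out ⊤ | ==
  [10] u=5 | in ⊤ | out ⊤ | ==

Converged values:
  [0] ⊤
  [1] ⊤
  [2] 4
  [3] ⊤
  [4] 3
  [5] ⊤
  [6] 1

⊤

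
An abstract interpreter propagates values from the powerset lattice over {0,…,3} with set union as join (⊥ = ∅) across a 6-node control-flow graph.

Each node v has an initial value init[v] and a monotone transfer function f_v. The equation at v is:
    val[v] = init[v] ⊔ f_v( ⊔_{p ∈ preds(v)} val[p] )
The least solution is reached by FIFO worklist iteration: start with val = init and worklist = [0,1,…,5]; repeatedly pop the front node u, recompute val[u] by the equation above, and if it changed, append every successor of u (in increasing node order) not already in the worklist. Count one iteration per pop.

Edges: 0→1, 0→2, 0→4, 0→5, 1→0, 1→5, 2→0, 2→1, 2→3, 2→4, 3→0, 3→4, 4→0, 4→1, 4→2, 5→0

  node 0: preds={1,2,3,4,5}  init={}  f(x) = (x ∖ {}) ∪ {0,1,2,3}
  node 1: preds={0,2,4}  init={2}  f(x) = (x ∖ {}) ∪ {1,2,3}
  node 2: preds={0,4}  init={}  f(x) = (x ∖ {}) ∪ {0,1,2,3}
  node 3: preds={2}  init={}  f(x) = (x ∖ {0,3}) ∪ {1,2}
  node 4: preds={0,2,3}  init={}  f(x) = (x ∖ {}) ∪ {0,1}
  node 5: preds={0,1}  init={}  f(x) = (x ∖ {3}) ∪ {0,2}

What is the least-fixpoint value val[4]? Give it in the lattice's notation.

{0,1,2,3}

Worklist (9 pops):
  #1 pop 0: in={2} → {0,1,2,3} (was {}); enqueue []
  #2 pop 1: in={0,1,2,3} → {0,1,2,3} (was {2}); enqueue [0]
  #3 pop 2: in={0,1,2,3} → {0,1,2,3} (was {}); enqueue [1]
  #4 pop 3: in={0,1,2,3} → {1,2} (was {}); enqueue []
  #5 pop 4: in={0,1,2,3} → {0,1,2,3} (was {}); enqueue [2]
  #6 pop 5: in={0,1,2,3} → {0,1,2} (was {}); enqueue []
  #7 pop 0: in={0,1,2,3} → {0,1,2,3} (no change)
  #8 pop 1: in={0,1,2,3} → {0,1,2,3} (no change)
  #9 pop 2: in={0,1,2,3} → {0,1,2,3} (no change)

Fixpoint:
  val[0] = {0,1,2,3}
  val[1] = {0,1,2,3}
  val[2] = {0,1,2,3}
  val[3] = {1,2}
  val[4] = {0,1,2,3}
  val[5] = {0,1,2}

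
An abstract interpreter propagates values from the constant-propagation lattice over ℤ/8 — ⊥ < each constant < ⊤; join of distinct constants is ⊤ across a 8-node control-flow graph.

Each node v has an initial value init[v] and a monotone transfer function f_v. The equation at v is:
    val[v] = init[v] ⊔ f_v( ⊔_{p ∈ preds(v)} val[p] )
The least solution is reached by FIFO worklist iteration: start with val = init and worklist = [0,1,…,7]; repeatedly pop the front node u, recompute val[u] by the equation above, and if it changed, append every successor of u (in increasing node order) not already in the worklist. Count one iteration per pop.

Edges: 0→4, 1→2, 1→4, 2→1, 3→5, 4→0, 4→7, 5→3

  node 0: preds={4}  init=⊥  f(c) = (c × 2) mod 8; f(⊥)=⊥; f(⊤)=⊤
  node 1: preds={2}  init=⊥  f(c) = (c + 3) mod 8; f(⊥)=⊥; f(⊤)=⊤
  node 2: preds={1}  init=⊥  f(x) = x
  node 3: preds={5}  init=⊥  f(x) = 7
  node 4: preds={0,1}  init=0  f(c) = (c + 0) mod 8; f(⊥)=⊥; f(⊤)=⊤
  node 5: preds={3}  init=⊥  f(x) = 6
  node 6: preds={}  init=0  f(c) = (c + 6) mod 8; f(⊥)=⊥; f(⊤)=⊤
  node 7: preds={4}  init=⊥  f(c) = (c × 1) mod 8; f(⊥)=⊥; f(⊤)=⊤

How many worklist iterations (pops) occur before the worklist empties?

9

Trace (9 dequeues):
  [1] u=0 | in 0 | out 0 | prev ⊥ | push {}
  [2] u=1 | in ⊥ | out ⊥ | ==
  [3] u=2 | in ⊥ | out ⊥ | ==
  [4] u=3 | in ⊥ | out 7 | prev ⊥ | push {}
  [5] u=4 | in 0 | out 0 | ==
  [6] u=5 | in 7 | out 6 | prev ⊥ | push {3}
  [7] u=6 | in ⊥ | out 0 | ==
  [8] u=7 | in 0 | out 0 | prev ⊥ | push {}
  [9] u=3 | in 6 | out 7 | ==

Converged values:
  [0] 0
  [1] ⊥
  [2] ⊥
  [3] 7
  [4] 0
  [5] 6
  [6] 0
  [7] 0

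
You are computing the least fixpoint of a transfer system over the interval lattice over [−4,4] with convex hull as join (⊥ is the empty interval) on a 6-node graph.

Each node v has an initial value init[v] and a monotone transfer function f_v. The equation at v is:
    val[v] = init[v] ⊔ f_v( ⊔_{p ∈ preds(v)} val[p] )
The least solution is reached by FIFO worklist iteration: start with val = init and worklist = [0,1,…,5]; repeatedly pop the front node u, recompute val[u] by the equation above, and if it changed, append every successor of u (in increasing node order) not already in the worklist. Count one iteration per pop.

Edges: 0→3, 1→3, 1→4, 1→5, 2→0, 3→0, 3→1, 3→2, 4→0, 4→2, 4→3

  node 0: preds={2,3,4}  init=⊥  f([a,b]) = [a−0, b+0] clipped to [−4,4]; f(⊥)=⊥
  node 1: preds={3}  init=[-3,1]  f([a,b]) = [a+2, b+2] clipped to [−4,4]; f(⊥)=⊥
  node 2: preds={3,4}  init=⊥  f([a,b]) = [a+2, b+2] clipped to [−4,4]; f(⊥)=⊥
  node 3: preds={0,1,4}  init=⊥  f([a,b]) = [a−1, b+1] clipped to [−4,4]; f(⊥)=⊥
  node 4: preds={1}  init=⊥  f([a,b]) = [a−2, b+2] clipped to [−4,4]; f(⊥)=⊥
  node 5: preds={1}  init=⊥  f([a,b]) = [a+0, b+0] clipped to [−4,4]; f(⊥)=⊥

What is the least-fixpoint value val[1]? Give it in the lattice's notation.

[-3,4]

Iteration log — 16 steps:
  step 1. node 0  ⊔preds=⊥  new=⊥  stable
  step 2. node 1  ⊔preds=⊥  new=[-3,1]  stable
  step 3. node 2  ⊔preds=⊥  new=⊥  stable
  step 4. node 3  ⊔preds=[-3,1]  new=[-4,2]  old=⊥  +wl: 0,1,2
  step 5. node 4  ⊔preds=[-3,1]  new=[-4,3]  old=⊥  +wl: 3
  step 6. node 5  ⊔preds=[-3,1]  new=[-3,1]  old=⊥  +wl: 
  step 7. node 0  ⊔preds=[-4,3]  new=[-4,3]  old=⊥  +wl: 
  step 8. node 1  ⊔preds=[-4,2]  new=[-3,4]  old=[-3,1]  +wl: 4,5
  step 9. node 2  ⊔preds=[-4,3]  new=[-2,4]  old=⊥  +wl: 0
  step 10. node 3  ⊔preds=[-4,4]  new=[-4,4]  old=[-4,2]  +wl: 1,2
  step 11. node 4  ⊔preds=[-3,4]  new=[-4,4]  old=[-4,3]  +wl: 3
  step 12. node 5  ⊔preds=[-3,4]  new=[-3,4]  old=[-3,1]  +wl: 
  step 13. node 0  ⊔preds=[-4,4]  new=[-4,4]  old=[-4,3]  +wl: 
  step 14. node 1  ⊔preds=[-4,4]  new=[-3,4]  stable
  step 15. node 2  ⊔preds=[-4,4]  new=[-2,4]  stable
  step 16. node 3  ⊔preds=[-4,4]  new=[-4,4]  stable

Least fixpoint reached:
  node 0: [-4,4]
  node 1: [-3,4]
  node 2: [-2,4]
  node 3: [-4,4]
  node 4: [-4,4]
  node 5: [-3,4]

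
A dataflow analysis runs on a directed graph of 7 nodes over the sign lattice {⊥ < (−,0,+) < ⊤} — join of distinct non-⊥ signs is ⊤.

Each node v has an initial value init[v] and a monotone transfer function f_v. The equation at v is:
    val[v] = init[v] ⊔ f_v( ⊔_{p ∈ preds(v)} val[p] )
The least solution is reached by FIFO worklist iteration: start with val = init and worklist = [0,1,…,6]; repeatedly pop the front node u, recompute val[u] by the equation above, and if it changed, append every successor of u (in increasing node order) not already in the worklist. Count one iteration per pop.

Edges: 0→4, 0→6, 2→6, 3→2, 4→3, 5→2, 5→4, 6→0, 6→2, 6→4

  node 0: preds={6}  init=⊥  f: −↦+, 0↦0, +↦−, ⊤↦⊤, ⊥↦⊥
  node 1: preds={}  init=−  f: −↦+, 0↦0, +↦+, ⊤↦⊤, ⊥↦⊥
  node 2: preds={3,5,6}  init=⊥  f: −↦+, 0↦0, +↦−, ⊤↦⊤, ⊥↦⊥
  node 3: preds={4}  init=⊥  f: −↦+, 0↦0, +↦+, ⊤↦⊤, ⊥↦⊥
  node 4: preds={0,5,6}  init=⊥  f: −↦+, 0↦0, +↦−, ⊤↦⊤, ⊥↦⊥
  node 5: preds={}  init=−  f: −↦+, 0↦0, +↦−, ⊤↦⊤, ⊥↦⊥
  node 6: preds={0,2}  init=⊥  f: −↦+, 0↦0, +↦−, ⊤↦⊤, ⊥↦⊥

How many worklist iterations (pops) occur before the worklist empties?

Trace (17 dequeues):
  [1] u=0 | in ⊥ | out ⊥ | ==
  [2] u=1 | in ⊥ | out − | ==
  [3] u=2 | in − | out + | prev ⊥ | push {}
  [4] u=3 | in ⊥ | out ⊥ | ==
  [5] u=4 | in − | out + | prev ⊥ | push {3}
  [6] u=5 | in ⊥ | out − | ==
  [7] u=6 | in + | out − | prev ⊥ | push {0,2,4}
  [8] u=3 | in + | out + | prev ⊥ | push {}
  [9] u=0 | in − | out + | prev ⊥ | push {6}
  [10] u=2 | in ⊤ | out ⊤ | prev + | push {}
  [11] u=4 | in ⊤ | out ⊤ | prev + | push {3}
  [12] u=6 | in ⊤ | out ⊤ | prev − | push {0,2,4}
  [13] u=3 | in ⊤ | out ⊤ | prev + | push {}
  [14] u=0 | in ⊤ | out ⊤ | prev + | push {6}
  [15] u=2 | in ⊤ | out ⊤ | ==
  [16] u=4 | in ⊤ | out ⊤ | ==
  [17] u=6 | in ⊤ | out ⊤ | ==

Converged values:
  [0] ⊤
  [1] −
  [2] ⊤
  [3] ⊤
  [4] ⊤
  [5] −
  [6] ⊤

17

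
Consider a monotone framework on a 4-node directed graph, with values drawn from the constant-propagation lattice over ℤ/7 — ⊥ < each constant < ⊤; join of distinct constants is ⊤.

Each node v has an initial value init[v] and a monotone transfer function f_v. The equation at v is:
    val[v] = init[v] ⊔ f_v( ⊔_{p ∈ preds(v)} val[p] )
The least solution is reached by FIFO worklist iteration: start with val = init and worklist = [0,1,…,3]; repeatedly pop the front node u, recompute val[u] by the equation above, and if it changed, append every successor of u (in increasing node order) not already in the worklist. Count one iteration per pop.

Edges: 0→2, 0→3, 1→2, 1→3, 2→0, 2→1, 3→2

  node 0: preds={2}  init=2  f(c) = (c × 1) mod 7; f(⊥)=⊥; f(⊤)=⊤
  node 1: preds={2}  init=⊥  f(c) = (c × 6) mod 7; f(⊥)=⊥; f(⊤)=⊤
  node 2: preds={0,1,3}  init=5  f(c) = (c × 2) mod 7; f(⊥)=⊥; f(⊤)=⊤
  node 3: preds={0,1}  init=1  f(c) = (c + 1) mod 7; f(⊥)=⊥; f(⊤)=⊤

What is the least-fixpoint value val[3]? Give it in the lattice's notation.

⊤

Iteration log — 8 steps:
  step 1. node 0  ⊔preds=5  new=⊤  old=2  +wl: 
  step 2. node 1  ⊔preds=5  new=2  old=⊥  +wl: 
  step 3. node 2  ⊔preds=⊤  new=⊤  old=5  +wl: 0,1
  step 4. node 3  ⊔preds=⊤  new=⊤  old=1  +wl: 2
  step 5. node 0  ⊔preds=⊤  new=⊤  stable
  step 6. node 1  ⊔preds=⊤  new=⊤  old=2  +wl: 3
  step 7. node 2  ⊔preds=⊤  new=⊤  stable
  step 8. node 3  ⊔preds=⊤  new=⊤  stable

Least fixpoint reached:
  node 0: ⊤
  node 1: ⊤
  node 2: ⊤
  node 3: ⊤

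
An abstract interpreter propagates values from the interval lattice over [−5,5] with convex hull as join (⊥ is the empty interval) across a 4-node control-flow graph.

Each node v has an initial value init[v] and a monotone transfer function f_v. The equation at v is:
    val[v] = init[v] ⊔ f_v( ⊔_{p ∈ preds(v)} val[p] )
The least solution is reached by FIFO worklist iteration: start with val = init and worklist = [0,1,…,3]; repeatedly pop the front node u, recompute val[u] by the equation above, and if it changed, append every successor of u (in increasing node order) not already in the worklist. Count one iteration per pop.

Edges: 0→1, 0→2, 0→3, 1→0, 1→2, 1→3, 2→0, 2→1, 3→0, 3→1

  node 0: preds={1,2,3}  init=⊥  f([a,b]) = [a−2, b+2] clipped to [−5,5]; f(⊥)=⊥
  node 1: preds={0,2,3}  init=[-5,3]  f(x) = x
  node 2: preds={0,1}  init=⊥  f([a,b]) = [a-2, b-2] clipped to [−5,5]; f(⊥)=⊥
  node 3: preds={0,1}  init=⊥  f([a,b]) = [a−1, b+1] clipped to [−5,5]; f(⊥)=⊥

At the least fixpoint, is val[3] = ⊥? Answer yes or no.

no

Worklist (6 pops):
  #1 pop 0: in=[-5,3] → [-5,5] (was ⊥); enqueue []
  #2 pop 1: in=[-5,5] → [-5,5] (was [-5,3]); enqueue [0]
  #3 pop 2: in=[-5,5] → [-5,3] (was ⊥); enqueue [1]
  #4 pop 3: in=[-5,5] → [-5,5] (was ⊥); enqueue []
  #5 pop 0: in=[-5,5] → [-5,5] (no change)
  #6 pop 1: in=[-5,5] → [-5,5] (no change)

Fixpoint:
  val[0] = [-5,5]
  val[1] = [-5,5]
  val[2] = [-5,3]
  val[3] = [-5,5]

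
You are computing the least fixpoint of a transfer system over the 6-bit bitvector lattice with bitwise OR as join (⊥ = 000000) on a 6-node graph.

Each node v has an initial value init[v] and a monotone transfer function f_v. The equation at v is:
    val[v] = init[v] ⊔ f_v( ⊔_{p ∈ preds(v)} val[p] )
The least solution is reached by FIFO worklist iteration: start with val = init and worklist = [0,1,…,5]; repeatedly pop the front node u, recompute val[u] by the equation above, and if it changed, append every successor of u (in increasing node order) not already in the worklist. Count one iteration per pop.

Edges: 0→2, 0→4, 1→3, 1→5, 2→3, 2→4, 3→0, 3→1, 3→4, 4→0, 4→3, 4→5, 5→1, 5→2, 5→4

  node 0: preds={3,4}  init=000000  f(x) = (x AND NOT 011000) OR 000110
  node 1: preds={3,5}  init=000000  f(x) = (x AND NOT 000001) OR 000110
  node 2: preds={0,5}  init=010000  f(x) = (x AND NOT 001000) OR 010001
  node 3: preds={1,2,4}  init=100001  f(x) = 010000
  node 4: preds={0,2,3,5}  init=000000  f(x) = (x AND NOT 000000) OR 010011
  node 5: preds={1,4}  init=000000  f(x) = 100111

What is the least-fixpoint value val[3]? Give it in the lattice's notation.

Iteration log — 12 steps:
  step 1. node 0  ⊔preds=100001  new=100111  old=000000  +wl: 
  step 2. node 1  ⊔preds=100001  new=100110  old=000000  +wl: 
  step 3. node 2  ⊔preds=100111  new=110111  old=010000  +wl: 
  step 4. node 3  ⊔preds=110111  new=110001  old=100001  +wl: 0,1
  step 5. node 4  ⊔preds=110111  new=110111  old=000000  +wl: 3
  step 6. node 5  ⊔preds=110111  new=100111  old=000000  +wl: 2,4
  step 7. node 0  ⊔preds=110111  new=100111  stable
  step 8. node 1  ⊔preds=110111  new=110110  old=100110  +wl: 5
  step 9. node 3  ⊔preds=110111  new=110001  stable
  step 10. node 2  ⊔preds=100111  new=110111  stable
  step 11. node 4  ⊔preds=110111  new=110111  stable
  step 12. node 5  ⊔preds=110111  new=100111  stable

Least fixpoint reached:
  node 0: 100111
  node 1: 110110
  node 2: 110111
  node 3: 110001
  node 4: 110111
  node 5: 100111

110001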